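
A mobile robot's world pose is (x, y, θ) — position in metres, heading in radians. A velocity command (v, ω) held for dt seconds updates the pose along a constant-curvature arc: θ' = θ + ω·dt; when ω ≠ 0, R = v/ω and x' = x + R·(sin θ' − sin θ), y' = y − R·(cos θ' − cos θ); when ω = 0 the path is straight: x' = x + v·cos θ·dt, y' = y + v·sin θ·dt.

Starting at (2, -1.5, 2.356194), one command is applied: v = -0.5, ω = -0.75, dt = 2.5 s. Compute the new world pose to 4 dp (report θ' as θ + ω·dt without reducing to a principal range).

(1.8372, -2.5624, 0.4812)

θ' = 2.3562 + -0.75·2.5 = 0.4812
R = v/ω = -0.5/-0.75 = 0.6667
x' = 2 + 0.6667·(sin 0.4812 − sin 2.3562) = 1.8372
y' = -1.5 − 0.6667·(cos 0.4812 − cos 2.3562) = -2.5624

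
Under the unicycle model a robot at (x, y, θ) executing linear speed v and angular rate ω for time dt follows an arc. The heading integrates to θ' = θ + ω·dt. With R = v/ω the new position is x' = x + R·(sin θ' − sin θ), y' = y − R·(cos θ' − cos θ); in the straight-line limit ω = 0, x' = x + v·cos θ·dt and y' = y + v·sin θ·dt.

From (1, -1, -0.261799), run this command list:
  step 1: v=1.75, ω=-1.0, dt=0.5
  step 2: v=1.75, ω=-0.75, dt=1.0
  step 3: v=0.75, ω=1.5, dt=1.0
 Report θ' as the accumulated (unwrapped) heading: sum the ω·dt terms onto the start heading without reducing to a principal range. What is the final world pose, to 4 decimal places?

step 1: θ'=-0.7618 (R=-1.7500) → pose (1.7550, -1.4241, -0.7618)
step 2: θ'=-1.5118 (R=-2.3333) → pose (2.4737, -2.9749, -1.5118)
step 3: θ'=-0.0118 (R=0.5000) → pose (2.9669, -3.4454, -0.0118)

(2.9669, -3.4454, -0.0118)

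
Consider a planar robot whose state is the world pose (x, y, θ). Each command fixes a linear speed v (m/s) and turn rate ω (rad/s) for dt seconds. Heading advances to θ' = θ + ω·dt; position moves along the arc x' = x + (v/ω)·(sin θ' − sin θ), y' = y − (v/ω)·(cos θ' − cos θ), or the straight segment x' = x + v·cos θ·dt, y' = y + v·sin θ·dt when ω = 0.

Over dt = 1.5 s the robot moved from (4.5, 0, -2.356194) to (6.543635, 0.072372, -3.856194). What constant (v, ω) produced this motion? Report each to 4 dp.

Δθ = -3.856194 − -2.356194 = -1.500000
ω = Δθ/dt = -1.500000/1.5 = -1.0000
R = Δx/(sin θ' − sin θ) = 1.5000
v = R·ω = 1.5000·-1.0000 = -1.5000

v = -1.5000, ω = -1.0000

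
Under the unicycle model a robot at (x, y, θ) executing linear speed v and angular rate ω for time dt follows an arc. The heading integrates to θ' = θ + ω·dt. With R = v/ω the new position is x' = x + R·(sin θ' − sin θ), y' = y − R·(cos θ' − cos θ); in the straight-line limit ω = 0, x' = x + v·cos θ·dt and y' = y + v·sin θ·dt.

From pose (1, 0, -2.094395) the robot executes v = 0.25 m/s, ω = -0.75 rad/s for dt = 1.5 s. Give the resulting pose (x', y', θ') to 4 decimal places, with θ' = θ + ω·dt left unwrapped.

θ' = -2.0944 + -0.75·1.5 = -3.2194
R = v/ω = 0.25/-0.75 = -0.3333
x' = 1 + -0.3333·(sin -3.2194 − sin -2.0944) = 0.6854
y' = 0 − -0.3333·(cos -3.2194 − cos -2.0944) = -0.1657

(0.6854, -0.1657, -3.2194)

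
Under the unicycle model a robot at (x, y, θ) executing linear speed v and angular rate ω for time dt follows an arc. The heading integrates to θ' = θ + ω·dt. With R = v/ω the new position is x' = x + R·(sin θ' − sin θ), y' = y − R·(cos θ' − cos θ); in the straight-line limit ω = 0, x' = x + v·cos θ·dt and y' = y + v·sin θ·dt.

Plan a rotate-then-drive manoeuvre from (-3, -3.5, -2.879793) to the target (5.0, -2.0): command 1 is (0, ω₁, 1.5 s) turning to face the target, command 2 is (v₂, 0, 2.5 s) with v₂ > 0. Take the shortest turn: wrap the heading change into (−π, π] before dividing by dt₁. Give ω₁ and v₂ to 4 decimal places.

ω₁ = 2.0434, v₂ = 3.2558

heading to target = atan2(-2−-3.5, 5−-3) = 0.1853
Δθ = wrap(0.1853 − -2.8798) = 3.0651; ω₁ = Δθ/dt₁ = 2.0434
distance = √((5−-3)² + (-2−-3.5)²) = 8.1394; v₂ = distance/dt₂ = 3.2558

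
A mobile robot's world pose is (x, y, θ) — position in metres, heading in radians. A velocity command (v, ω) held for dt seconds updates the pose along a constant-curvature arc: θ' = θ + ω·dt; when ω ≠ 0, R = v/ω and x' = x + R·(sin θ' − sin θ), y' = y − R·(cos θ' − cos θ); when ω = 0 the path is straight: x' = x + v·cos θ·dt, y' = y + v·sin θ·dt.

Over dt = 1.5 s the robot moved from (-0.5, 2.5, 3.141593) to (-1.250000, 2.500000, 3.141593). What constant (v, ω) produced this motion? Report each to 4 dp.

Δθ = 3.141593 − 3.141593 = 0.000000
ω = Δθ/dt = 0.000000/1.5 = 0.0000
ω = 0 → v = (Δx·cos θ + Δy·sin θ)/dt = 0.5000

v = 0.5000, ω = 0.0000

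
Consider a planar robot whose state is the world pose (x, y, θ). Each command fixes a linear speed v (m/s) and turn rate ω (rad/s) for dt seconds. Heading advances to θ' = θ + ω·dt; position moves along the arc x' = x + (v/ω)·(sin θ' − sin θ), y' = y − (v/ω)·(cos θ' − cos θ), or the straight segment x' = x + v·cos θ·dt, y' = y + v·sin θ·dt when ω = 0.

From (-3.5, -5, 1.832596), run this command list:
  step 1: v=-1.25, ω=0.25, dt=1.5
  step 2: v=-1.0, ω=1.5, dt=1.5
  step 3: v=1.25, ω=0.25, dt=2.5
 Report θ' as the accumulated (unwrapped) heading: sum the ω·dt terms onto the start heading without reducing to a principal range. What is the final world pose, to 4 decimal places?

(-1.3319, -9.5199, 5.0826)

step 1: θ'=2.2076 (R=-5.0000) → pose (-2.6904, -6.6790, 2.2076)
step 2: θ'=4.4576 (R=-0.6667) → pose (-1.5092, -6.4506, 4.4576)
step 3: θ'=5.0826 (R=5.0000) → pose (-1.3319, -9.5199, 5.0826)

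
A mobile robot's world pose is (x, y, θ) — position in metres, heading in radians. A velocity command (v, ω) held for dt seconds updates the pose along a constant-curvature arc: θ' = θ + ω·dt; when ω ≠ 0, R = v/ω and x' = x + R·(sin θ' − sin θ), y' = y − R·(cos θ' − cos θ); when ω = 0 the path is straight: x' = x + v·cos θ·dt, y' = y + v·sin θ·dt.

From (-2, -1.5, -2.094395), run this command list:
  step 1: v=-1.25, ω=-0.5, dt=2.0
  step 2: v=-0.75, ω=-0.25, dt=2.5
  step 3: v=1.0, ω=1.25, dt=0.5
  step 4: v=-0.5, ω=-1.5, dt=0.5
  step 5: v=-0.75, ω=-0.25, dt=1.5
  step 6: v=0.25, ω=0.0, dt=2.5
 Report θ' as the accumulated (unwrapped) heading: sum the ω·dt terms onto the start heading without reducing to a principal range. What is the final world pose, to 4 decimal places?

step 1: θ'=-3.0944 (R=2.5000) → pose (0.0471, -0.2528, -3.0944)
step 2: θ'=-3.7194 (R=3.0000) → pose (1.8272, -0.7364, -3.7194)
step 3: θ'=-3.0944 (R=0.8000) → pose (1.3525, -0.6075, -3.0944)
step 4: θ'=-3.8444 (R=0.3333) → pose (1.5837, -0.6861, -3.8444)
step 5: θ'=-4.2194 (R=3.0000) → pose (2.2874, -1.5554, -4.2194)
step 6: θ'=-4.2194 (straight) → pose (1.9916, -1.0048, -4.2194)

(1.9916, -1.0048, -4.2194)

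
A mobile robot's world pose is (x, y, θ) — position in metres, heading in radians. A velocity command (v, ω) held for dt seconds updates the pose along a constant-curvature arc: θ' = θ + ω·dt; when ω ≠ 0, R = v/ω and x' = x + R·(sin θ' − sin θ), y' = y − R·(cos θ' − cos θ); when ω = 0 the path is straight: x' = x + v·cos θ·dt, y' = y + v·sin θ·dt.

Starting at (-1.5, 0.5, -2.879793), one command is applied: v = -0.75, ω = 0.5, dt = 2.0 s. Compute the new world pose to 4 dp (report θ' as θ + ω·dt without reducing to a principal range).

(-0.4593, 1.4927, -1.8798)

θ' = -2.8798 + 0.5·2.0 = -1.8798
R = v/ω = -0.75/0.5 = -1.5000
x' = -1.5 + -1.5000·(sin -1.8798 − sin -2.8798) = -0.4593
y' = 0.5 − -1.5000·(cos -1.8798 − cos -2.8798) = 1.4927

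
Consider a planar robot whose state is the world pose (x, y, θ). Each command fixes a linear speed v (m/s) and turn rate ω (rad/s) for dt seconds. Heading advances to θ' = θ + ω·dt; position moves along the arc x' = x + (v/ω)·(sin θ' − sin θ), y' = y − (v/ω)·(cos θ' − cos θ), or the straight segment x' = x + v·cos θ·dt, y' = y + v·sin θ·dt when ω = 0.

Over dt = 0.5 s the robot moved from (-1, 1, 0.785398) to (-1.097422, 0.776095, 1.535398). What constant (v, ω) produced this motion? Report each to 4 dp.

Δθ = 1.535398 − 0.785398 = 0.750000
ω = Δθ/dt = 0.750000/0.5 = 1.5000
R = −Δy/(cos θ' − cos θ) = -0.3333
v = R·ω = -0.3333·1.5000 = -0.5000

v = -0.5000, ω = 1.5000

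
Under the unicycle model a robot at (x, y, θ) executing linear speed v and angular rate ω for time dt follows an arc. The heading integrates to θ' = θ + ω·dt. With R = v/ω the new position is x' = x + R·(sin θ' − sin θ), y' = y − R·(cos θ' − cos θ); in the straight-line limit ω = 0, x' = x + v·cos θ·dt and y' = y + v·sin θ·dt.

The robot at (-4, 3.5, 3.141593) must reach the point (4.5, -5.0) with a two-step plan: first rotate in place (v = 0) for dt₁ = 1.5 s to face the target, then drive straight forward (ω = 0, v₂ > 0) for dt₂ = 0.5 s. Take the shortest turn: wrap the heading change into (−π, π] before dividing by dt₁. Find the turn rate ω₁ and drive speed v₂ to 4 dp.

ω₁ = 1.5708, v₂ = 24.0416

heading to target = atan2(-5−3.5, 4.5−-4) = -0.7854
Δθ = wrap(-0.7854 − 3.1416) = 2.3562; ω₁ = Δθ/dt₁ = 1.5708
distance = √((4.5−-4)² + (-5−3.5)²) = 12.0208; v₂ = distance/dt₂ = 24.0416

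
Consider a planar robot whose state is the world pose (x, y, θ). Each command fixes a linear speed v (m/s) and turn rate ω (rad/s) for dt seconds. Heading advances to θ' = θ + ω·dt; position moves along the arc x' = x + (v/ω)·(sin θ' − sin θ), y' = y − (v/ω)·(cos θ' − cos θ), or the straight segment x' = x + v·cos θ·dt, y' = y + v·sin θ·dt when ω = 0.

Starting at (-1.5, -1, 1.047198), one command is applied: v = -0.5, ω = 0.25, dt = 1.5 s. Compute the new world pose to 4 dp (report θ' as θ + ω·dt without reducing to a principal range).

θ' = 1.0472 + 0.25·1.5 = 1.4222
R = v/ω = -0.5/0.25 = -2.0000
x' = -1.5 + -2.0000·(sin 1.4222 − sin 1.0472) = -1.7459
y' = -1 − -2.0000·(cos 1.4222 − cos 1.0472) = -1.7039

(-1.7459, -1.7039, 1.4222)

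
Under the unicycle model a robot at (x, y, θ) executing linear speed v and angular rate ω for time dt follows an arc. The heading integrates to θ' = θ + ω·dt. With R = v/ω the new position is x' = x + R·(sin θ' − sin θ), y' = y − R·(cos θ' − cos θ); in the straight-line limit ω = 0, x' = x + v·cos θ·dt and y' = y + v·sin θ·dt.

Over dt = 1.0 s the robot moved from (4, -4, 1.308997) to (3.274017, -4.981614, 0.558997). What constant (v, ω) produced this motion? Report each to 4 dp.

Δθ = 0.558997 − 1.308997 = -0.750000
ω = Δθ/dt = -0.750000/1.0 = -0.7500
R = −Δy/(cos θ' − cos θ) = 1.6667
v = R·ω = 1.6667·-0.7500 = -1.2500

v = -1.2500, ω = -0.7500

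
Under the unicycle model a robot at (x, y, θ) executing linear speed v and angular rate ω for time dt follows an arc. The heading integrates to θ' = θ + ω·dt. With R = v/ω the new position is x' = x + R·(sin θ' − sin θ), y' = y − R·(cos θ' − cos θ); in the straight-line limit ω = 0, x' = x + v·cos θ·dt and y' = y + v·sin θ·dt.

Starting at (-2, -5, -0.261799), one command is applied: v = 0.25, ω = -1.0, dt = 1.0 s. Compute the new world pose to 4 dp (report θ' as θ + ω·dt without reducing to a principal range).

(-1.8265, -5.1655, -1.2618)

θ' = -0.2618 + -1.0·1.0 = -1.2618
R = v/ω = 0.25/-1.0 = -0.2500
x' = -2 + -0.2500·(sin -1.2618 − sin -0.2618) = -1.8265
y' = -5 − -0.2500·(cos -1.2618 − cos -0.2618) = -5.1655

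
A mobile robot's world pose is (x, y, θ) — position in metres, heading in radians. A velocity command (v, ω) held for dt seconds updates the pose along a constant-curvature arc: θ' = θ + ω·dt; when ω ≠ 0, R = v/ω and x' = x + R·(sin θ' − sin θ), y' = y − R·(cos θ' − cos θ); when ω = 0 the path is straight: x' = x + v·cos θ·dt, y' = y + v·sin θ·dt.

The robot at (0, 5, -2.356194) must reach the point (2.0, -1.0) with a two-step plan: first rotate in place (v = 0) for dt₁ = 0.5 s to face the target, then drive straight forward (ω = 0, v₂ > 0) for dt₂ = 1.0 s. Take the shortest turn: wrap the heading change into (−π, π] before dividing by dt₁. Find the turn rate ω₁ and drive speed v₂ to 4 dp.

heading to target = atan2(-1−5, 2−0) = -1.2490
Δθ = wrap(-1.2490 − -2.3562) = 1.1071; ω₁ = Δθ/dt₁ = 2.2143
distance = √((2−0)² + (-1−5)²) = 6.3246; v₂ = distance/dt₂ = 6.3246

ω₁ = 2.2143, v₂ = 6.3246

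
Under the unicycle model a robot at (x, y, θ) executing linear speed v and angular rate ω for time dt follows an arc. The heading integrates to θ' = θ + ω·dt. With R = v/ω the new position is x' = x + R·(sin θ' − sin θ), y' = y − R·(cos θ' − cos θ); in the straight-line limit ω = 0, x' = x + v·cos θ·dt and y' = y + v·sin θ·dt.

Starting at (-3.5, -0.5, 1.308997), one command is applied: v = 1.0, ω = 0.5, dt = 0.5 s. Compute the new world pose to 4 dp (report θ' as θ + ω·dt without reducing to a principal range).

θ' = 1.3090 + 0.5·0.5 = 1.5590
R = v/ω = 1.0/0.5 = 2.0000
x' = -3.5 + 2.0000·(sin 1.5590 − sin 1.3090) = -3.4320
y' = -0.5 − 2.0000·(cos 1.5590 − cos 1.3090) = -0.0060

(-3.4320, -0.0060, 1.5590)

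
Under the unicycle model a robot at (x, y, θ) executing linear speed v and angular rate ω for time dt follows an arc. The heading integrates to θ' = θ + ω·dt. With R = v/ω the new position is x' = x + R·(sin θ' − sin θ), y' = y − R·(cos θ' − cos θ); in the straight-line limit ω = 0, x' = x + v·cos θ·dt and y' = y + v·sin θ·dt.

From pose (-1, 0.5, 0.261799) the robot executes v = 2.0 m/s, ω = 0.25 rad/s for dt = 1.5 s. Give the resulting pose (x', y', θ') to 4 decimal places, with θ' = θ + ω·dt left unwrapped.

θ' = 0.2618 + 0.25·1.5 = 0.6368
R = v/ω = 2.0/0.25 = 8.0000
x' = -1 + 8.0000·(sin 0.6368 − sin 0.2618) = 1.6864
y' = 0.5 − 8.0000·(cos 0.6368 − cos 0.2618) = 1.7954

(1.6864, 1.7954, 0.6368)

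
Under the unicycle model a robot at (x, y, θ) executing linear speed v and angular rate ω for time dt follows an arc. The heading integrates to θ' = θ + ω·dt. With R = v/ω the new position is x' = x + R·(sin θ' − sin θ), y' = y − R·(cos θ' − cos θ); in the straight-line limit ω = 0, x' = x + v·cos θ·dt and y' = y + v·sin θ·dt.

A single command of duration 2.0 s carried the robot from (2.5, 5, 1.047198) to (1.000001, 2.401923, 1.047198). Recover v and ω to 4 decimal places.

Δθ = 1.047198 − 1.047198 = 0.000000
ω = Δθ/dt = 0.000000/2.0 = 0.0000
ω = 0 → v = (Δx·cos θ + Δy·sin θ)/dt = -1.5000

v = -1.5000, ω = 0.0000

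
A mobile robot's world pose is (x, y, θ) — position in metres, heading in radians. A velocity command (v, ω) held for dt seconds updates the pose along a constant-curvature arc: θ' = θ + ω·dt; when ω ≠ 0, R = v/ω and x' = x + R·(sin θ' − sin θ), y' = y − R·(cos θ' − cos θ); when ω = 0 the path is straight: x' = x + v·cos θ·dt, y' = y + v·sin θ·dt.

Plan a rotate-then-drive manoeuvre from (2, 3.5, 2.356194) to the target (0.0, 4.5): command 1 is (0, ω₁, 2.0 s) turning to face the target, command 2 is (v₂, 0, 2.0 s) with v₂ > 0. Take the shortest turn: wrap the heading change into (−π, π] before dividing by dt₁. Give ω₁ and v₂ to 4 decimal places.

heading to target = atan2(4.5−3.5, 0−2) = 2.6779
Δθ = wrap(2.6779 − 2.3562) = 0.3218; ω₁ = Δθ/dt₁ = 0.1609
distance = √((0−2)² + (4.5−3.5)²) = 2.2361; v₂ = distance/dt₂ = 1.1180

ω₁ = 0.1609, v₂ = 1.1180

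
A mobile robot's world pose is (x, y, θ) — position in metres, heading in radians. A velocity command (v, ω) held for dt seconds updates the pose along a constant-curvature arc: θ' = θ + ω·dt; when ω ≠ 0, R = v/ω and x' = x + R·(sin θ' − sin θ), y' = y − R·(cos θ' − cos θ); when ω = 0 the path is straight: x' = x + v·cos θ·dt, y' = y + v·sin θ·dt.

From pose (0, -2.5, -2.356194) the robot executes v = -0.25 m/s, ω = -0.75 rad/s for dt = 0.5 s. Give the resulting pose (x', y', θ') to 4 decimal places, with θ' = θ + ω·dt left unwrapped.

θ' = -2.3562 + -0.75·0.5 = -2.7312
R = v/ω = -0.25/-0.75 = 0.3333
x' = 0 + 0.3333·(sin -2.7312 − sin -2.3562) = 0.1027
y' = -2.5 − 0.3333·(cos -2.7312 − cos -2.3562) = -2.4300

(0.1027, -2.4300, -2.7312)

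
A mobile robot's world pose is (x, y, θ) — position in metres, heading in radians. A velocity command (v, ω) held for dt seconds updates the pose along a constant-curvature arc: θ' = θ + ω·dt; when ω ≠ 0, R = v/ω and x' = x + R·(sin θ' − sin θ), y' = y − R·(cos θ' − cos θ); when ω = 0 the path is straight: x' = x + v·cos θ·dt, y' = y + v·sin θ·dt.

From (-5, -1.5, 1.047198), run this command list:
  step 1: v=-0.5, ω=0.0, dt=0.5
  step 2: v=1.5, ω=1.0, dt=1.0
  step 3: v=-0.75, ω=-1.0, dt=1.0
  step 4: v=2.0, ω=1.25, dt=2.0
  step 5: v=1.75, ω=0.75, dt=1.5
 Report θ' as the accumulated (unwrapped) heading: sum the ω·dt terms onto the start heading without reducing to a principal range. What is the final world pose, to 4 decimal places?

step 1: θ'=1.0472 (straight) → pose (-5.1250, -1.7165, 1.0472)
step 2: θ'=2.0472 (R=1.5000) → pose (-5.0911, -0.2786, 2.0472)
step 3: θ'=1.0472 (R=0.7500) → pose (-5.1080, -0.9976, 1.0472)
step 4: θ'=3.5472 (R=1.6000) → pose (-7.1250, 1.2726, 3.5472)
step 5: θ'=4.6722 (R=2.3333) → pose (-8.5358, -0.7776, 4.6722)

(-8.5358, -0.7776, 4.6722)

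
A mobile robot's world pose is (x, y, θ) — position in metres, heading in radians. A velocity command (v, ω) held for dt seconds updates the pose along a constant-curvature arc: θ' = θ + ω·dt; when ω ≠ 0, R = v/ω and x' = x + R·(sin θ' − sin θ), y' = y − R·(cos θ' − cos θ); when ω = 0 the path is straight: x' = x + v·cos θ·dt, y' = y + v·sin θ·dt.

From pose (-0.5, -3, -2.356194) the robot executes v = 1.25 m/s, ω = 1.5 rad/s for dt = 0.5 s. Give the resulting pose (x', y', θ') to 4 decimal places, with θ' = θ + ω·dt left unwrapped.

(-0.7436, -3.5598, -1.6062)

θ' = -2.3562 + 1.5·0.5 = -1.6062
R = v/ω = 1.25/1.5 = 0.8333
x' = -0.5 + 0.8333·(sin -1.6062 − sin -2.3562) = -0.7436
y' = -3 − 0.8333·(cos -1.6062 − cos -2.3562) = -3.5598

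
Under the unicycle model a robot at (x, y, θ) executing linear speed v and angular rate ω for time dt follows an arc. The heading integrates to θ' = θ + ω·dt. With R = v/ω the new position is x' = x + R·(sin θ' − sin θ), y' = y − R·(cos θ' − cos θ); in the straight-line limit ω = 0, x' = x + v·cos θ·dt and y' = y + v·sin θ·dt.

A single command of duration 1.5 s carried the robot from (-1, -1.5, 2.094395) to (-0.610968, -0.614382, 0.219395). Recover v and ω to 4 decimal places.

v = 0.7500, ω = -1.2500

Δθ = 0.219395 − 2.094395 = -1.875000
ω = Δθ/dt = -1.875000/1.5 = -1.2500
R = −Δy/(cos θ' − cos θ) = -0.6000
v = R·ω = -0.6000·-1.2500 = 0.7500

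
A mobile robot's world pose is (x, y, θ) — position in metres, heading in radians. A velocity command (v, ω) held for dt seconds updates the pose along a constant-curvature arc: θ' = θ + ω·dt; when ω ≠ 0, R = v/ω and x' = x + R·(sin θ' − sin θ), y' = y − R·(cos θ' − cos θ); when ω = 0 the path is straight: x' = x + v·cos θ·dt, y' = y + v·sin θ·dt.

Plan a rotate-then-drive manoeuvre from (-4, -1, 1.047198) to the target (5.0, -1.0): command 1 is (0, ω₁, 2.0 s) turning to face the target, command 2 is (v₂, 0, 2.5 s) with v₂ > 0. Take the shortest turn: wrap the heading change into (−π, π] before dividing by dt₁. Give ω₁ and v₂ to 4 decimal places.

heading to target = atan2(-1−-1, 5−-4) = 0.0000
Δθ = wrap(0.0000 − 1.0472) = -1.0472; ω₁ = Δθ/dt₁ = -0.5236
distance = √((5−-4)² + (-1−-1)²) = 9.0000; v₂ = distance/dt₂ = 3.6000

ω₁ = -0.5236, v₂ = 3.6000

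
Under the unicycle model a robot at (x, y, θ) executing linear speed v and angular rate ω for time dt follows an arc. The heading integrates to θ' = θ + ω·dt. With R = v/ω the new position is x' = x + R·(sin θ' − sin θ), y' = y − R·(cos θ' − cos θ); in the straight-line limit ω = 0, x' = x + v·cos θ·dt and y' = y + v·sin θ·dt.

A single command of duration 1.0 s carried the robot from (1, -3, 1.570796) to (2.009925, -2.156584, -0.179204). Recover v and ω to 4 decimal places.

v = 1.5000, ω = -1.7500

Δθ = -0.179204 − 1.570796 = -1.750000
ω = Δθ/dt = -1.750000/1.0 = -1.7500
R = Δx/(sin θ' − sin θ) = -0.8571
v = R·ω = -0.8571·-1.7500 = 1.5000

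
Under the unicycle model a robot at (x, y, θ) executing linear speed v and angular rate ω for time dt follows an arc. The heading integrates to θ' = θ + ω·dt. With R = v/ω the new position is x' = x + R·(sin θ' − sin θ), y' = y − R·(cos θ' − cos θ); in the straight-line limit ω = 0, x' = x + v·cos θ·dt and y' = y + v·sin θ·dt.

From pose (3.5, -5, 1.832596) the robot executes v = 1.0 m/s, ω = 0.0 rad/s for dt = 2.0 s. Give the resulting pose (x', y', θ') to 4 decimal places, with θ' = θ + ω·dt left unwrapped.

θ' = 1.8326 + 0.0·2.0 = 1.8326
ω = 0 → straight: x' = 3.5 + 1.0·cos(1.8326)·2.0 = 2.9824
y' = -5 + 1.0·sin(1.8326)·2.0 = -3.0681

(2.9824, -3.0681, 1.8326)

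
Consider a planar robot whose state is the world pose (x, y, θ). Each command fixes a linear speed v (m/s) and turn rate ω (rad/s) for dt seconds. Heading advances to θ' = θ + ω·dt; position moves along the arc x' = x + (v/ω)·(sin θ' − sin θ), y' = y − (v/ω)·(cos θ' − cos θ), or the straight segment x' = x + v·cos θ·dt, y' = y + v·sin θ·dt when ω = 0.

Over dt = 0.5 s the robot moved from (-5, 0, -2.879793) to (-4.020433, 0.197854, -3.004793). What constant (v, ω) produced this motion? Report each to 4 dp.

Δθ = -3.004793 − -2.879793 = -0.125000
ω = Δθ/dt = -0.125000/0.5 = -0.2500
R = Δx/(sin θ' − sin θ) = 8.0000
v = R·ω = 8.0000·-0.2500 = -2.0000

v = -2.0000, ω = -0.2500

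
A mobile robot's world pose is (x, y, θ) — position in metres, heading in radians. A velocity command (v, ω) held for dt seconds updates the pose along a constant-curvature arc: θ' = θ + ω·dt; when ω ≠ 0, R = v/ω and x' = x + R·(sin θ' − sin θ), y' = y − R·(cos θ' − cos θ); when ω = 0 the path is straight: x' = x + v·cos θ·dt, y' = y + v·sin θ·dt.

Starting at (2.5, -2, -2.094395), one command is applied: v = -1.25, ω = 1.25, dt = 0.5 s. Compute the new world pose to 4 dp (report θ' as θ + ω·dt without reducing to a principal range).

(2.6288, -1.3988, -1.4694)

θ' = -2.0944 + 1.25·0.5 = -1.4694
R = v/ω = -1.25/1.25 = -1.0000
x' = 2.5 + -1.0000·(sin -1.4694 − sin -2.0944) = 2.6288
y' = -2 − -1.0000·(cos -1.4694 − cos -2.0944) = -1.3988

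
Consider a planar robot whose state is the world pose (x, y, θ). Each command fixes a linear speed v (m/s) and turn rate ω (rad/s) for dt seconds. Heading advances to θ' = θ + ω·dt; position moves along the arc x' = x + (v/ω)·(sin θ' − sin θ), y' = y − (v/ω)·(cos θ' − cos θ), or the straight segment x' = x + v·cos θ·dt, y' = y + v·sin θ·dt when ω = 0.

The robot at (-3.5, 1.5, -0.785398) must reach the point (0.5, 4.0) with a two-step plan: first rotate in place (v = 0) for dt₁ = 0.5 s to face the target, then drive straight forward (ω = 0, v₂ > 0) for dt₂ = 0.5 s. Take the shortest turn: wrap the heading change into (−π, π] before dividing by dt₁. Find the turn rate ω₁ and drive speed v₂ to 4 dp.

heading to target = atan2(4−1.5, 0.5−-3.5) = 0.5586
Δθ = wrap(0.5586 − -0.7854) = 1.3440; ω₁ = Δθ/dt₁ = 2.6880
distance = √((0.5−-3.5)² + (4−1.5)²) = 4.7170; v₂ = distance/dt₂ = 9.4340

ω₁ = 2.6880, v₂ = 9.4340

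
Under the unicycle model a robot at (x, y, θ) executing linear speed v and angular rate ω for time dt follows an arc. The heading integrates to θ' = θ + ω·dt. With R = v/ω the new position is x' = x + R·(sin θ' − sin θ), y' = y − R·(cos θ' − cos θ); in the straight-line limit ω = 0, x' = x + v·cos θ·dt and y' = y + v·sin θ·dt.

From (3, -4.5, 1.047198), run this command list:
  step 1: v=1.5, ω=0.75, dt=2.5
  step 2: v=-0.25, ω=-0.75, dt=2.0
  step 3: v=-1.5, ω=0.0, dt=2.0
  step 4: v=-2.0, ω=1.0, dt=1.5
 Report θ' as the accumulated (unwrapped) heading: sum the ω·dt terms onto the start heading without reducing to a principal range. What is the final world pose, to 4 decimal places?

step 1: θ'=2.9222 (R=2.0000) → pose (1.7032, -1.5479, 2.9222)
step 2: θ'=1.4222 (R=0.3333) → pose (1.9603, -1.9226, 1.4222)
step 3: θ'=1.4222 (straight) → pose (1.5162, -4.8896, 1.4222)
step 4: θ'=2.9222 (R=-2.0000) → pose (3.0589, -7.1377, 2.9222)

(3.0589, -7.1377, 2.9222)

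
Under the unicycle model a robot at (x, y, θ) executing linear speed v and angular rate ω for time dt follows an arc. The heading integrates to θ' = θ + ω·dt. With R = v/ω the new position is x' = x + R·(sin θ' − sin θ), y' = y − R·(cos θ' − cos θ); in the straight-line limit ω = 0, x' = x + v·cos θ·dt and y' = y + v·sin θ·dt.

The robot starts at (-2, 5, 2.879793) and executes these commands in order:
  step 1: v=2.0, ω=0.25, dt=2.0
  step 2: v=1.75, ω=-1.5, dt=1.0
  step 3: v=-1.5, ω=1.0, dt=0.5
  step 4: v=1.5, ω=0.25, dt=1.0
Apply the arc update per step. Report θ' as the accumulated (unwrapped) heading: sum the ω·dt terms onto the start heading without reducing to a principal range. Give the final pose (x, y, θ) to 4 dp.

step 1: θ'=3.3798 (R=8.0000) → pose (-5.9582, 5.0467, 3.3798)
step 2: θ'=1.8798 (R=-1.1667) → pose (-7.3449, 5.8256, 1.8798)
step 3: θ'=2.3798 (R=-1.5000) → pose (-6.9513, 5.1964, 2.3798)
step 4: θ'=2.6298 (R=6.0000) → pose (-8.1541, 6.0860, 2.6298)

(-8.1541, 6.0860, 2.6298)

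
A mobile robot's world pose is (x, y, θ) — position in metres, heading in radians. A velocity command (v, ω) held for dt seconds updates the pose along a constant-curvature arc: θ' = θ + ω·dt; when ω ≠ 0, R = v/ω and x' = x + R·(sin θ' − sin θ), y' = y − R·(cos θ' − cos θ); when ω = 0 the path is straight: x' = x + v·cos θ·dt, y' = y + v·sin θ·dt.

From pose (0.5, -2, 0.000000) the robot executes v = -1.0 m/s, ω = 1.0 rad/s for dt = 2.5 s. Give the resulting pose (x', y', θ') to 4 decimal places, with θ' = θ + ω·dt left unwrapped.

θ' = 0.0000 + 1.0·2.5 = 2.5000
R = v/ω = -1.0/1.0 = -1.0000
x' = 0.5 + -1.0000·(sin 2.5000 − sin 0.0000) = -0.0985
y' = -2 − -1.0000·(cos 2.5000 − cos 0.0000) = -3.8011

(-0.0985, -3.8011, 2.5000)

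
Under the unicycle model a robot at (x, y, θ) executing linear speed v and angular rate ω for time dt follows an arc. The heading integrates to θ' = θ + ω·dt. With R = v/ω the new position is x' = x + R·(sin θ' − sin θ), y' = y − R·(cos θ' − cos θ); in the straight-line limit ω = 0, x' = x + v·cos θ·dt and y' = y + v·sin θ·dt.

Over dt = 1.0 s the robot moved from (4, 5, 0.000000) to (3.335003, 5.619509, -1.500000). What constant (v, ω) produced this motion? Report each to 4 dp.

v = -1.0000, ω = -1.5000

Δθ = -1.500000 − 0.000000 = -1.500000
ω = Δθ/dt = -1.500000/1.0 = -1.5000
R = Δx/(sin θ' − sin θ) = 0.6667
v = R·ω = 0.6667·-1.5000 = -1.0000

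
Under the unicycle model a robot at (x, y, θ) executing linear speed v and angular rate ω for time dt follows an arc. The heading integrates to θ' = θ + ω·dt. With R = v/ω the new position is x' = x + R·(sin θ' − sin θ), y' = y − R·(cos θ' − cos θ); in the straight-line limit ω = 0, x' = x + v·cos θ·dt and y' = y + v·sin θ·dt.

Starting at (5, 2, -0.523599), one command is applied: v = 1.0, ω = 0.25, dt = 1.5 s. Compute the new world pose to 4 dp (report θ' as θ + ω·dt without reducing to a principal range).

(6.4078, 1.5082, -0.1486)

θ' = -0.5236 + 0.25·1.5 = -0.1486
R = v/ω = 1.0/0.25 = 4.0000
x' = 5 + 4.0000·(sin -0.1486 − sin -0.5236) = 6.4078
y' = 2 − 4.0000·(cos -0.1486 − cos -0.5236) = 1.5082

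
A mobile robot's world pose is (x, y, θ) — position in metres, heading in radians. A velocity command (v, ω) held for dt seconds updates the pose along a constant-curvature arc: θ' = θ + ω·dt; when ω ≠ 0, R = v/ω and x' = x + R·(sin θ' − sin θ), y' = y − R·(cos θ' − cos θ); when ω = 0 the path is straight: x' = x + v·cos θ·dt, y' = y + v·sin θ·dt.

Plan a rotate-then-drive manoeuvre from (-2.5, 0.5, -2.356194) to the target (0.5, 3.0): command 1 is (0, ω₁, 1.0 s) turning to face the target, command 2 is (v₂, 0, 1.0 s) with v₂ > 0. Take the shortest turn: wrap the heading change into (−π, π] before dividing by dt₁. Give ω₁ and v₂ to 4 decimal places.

ω₁ = 3.0509, v₂ = 3.9051

heading to target = atan2(3−0.5, 0.5−-2.5) = 0.6947
Δθ = wrap(0.6947 − -2.3562) = 3.0509; ω₁ = Δθ/dt₁ = 3.0509
distance = √((0.5−-2.5)² + (3−0.5)²) = 3.9051; v₂ = distance/dt₂ = 3.9051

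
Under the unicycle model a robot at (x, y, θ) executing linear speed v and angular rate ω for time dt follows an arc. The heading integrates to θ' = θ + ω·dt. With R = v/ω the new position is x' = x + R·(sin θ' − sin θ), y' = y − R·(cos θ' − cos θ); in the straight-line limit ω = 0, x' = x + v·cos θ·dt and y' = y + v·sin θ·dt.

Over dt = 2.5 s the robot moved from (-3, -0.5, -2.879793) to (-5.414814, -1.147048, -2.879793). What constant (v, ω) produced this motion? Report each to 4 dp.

v = 1.0000, ω = 0.0000

Δθ = -2.879793 − -2.879793 = 0.000000
ω = Δθ/dt = 0.000000/2.5 = 0.0000
ω = 0 → v = (Δx·cos θ + Δy·sin θ)/dt = 1.0000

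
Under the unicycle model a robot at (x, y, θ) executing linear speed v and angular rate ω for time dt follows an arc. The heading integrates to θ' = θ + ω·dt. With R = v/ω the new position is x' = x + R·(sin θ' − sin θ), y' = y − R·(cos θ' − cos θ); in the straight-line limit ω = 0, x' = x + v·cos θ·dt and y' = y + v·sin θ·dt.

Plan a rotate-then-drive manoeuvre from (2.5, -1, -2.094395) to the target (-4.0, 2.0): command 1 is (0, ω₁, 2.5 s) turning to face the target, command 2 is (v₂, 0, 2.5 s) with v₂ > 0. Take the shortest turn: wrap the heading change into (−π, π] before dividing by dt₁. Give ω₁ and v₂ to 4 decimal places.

heading to target = atan2(2−-1, -4−2.5) = 2.7092
Δθ = wrap(2.7092 − -2.0944) = -1.4796; ω₁ = Δθ/dt₁ = -0.5918
distance = √((-4−2.5)² + (2−-1)²) = 7.1589; v₂ = distance/dt₂ = 2.8636

ω₁ = -0.5918, v₂ = 2.8636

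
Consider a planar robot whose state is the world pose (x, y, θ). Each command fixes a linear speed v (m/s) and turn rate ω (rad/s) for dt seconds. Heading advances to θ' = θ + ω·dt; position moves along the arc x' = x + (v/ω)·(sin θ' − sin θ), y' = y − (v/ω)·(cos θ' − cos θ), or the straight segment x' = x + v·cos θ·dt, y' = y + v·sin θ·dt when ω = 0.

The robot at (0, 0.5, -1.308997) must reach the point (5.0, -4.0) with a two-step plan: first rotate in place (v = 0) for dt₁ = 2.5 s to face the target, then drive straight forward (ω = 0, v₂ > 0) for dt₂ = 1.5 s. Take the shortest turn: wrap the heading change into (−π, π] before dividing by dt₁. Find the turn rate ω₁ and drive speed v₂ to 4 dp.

heading to target = atan2(-4−0.5, 5−0) = -0.7328
Δθ = wrap(-0.7328 − -1.3090) = 0.5762; ω₁ = Δθ/dt₁ = 0.2305
distance = √((5−0)² + (-4−0.5)²) = 6.7268; v₂ = distance/dt₂ = 4.4845

ω₁ = 0.2305, v₂ = 4.4845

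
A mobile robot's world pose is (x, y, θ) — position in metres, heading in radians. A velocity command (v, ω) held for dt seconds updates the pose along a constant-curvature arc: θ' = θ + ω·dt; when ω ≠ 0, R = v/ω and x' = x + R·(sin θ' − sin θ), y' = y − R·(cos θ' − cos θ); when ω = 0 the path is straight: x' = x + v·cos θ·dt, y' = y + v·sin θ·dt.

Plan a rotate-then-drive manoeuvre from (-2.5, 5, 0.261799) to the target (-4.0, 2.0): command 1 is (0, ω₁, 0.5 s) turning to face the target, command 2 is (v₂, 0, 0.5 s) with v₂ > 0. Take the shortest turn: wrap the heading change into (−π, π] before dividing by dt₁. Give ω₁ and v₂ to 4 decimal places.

ω₁ = -4.5925, v₂ = 6.7082

heading to target = atan2(2−5, -4−-2.5) = -2.0344
Δθ = wrap(-2.0344 − 0.2618) = -2.2962; ω₁ = Δθ/dt₁ = -4.5925
distance = √((-4−-2.5)² + (2−5)²) = 3.3541; v₂ = distance/dt₂ = 6.7082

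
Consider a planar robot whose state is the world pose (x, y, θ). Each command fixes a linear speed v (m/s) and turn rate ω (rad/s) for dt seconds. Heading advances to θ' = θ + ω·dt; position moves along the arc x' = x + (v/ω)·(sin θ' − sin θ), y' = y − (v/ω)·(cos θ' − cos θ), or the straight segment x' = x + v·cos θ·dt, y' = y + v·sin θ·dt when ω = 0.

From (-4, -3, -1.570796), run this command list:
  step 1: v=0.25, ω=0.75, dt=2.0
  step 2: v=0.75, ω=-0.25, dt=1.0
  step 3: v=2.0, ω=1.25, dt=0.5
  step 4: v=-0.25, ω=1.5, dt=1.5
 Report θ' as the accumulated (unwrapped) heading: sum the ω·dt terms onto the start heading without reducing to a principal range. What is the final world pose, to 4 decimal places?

(-2.0152, -3.7839, 2.5542)

step 1: θ'=-0.0708 (R=0.3333) → pose (-3.6902, -3.3325, -0.0708)
step 2: θ'=-0.3208 (R=-3.0000) → pose (-2.9565, -3.4780, -0.3208)
step 3: θ'=0.3042 (R=1.6000) → pose (-1.9727, -3.4862, 0.3042)
step 4: θ'=2.5542 (R=-0.1667) → pose (-2.0152, -3.7839, 2.5542)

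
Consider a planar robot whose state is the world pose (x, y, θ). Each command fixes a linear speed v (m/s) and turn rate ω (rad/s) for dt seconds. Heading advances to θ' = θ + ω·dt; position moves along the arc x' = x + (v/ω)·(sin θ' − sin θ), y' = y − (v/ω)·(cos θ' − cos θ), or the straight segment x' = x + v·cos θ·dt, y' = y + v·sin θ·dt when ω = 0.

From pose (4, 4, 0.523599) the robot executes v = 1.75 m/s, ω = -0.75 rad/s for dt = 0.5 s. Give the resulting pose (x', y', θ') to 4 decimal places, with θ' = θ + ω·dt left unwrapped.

θ' = 0.5236 + -0.75·0.5 = 0.1486
R = v/ω = 1.75/-0.75 = -2.3333
x' = 4 + -2.3333·(sin 0.1486 − sin 0.5236) = 4.8212
y' = 4 − -2.3333·(cos 0.1486 − cos 0.5236) = 4.2869

(4.8212, 4.2869, 0.1486)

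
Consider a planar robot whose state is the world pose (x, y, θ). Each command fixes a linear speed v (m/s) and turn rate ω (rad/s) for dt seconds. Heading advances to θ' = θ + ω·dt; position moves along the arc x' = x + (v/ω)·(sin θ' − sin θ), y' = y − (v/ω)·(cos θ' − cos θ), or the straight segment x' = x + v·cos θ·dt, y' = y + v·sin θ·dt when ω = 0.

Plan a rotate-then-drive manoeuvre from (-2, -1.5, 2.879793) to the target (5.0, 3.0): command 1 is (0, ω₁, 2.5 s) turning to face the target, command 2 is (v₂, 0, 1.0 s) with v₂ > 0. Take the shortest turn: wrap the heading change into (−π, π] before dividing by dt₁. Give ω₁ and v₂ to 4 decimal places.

heading to target = atan2(3−-1.5, 5−-2) = 0.5713
Δθ = wrap(0.5713 − 2.8798) = -2.3085; ω₁ = Δθ/dt₁ = -0.9234
distance = √((5−-2)² + (3−-1.5)²) = 8.3217; v₂ = distance/dt₂ = 8.3217

ω₁ = -0.9234, v₂ = 8.3217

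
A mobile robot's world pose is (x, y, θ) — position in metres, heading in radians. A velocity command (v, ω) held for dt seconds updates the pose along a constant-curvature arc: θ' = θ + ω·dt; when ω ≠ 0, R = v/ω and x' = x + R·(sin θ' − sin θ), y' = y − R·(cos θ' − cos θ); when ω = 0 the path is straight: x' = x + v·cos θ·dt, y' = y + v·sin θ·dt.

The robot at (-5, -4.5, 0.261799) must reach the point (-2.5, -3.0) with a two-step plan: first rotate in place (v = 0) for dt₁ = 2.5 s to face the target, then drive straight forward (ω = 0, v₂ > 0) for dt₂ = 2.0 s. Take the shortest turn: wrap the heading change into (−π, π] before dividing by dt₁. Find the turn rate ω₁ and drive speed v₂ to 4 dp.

heading to target = atan2(-3−-4.5, -2.5−-5) = 0.5404
Δθ = wrap(0.5404 − 0.2618) = 0.2786; ω₁ = Δθ/dt₁ = 0.1114
distance = √((-2.5−-5)² + (-3−-4.5)²) = 2.9155; v₂ = distance/dt₂ = 1.4577

ω₁ = 0.1114, v₂ = 1.4577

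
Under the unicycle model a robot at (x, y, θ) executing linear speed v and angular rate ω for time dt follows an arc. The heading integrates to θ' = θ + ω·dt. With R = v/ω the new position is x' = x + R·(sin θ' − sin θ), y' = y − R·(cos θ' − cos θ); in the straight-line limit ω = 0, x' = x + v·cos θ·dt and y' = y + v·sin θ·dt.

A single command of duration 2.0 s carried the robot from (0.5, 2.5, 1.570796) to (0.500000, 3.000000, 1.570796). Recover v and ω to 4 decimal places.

Δθ = 1.570796 − 1.570796 = 0.000000
ω = Δθ/dt = 0.000000/2.0 = 0.0000
ω = 0 → v = (Δx·cos θ + Δy·sin θ)/dt = 0.2500

v = 0.2500, ω = 0.0000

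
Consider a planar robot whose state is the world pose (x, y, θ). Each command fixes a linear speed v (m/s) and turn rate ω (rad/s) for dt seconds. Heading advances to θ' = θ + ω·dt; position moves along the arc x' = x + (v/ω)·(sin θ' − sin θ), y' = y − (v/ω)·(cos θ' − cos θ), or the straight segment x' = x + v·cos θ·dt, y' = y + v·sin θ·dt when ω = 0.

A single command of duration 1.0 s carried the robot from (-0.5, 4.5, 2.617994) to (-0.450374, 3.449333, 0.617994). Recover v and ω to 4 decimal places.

Δθ = 0.617994 − 2.617994 = -2.000000
ω = Δθ/dt = -2.000000/1.0 = -2.0000
R = −Δy/(cos θ' − cos θ) = 0.6250
v = R·ω = 0.6250·-2.0000 = -1.2500

v = -1.2500, ω = -2.0000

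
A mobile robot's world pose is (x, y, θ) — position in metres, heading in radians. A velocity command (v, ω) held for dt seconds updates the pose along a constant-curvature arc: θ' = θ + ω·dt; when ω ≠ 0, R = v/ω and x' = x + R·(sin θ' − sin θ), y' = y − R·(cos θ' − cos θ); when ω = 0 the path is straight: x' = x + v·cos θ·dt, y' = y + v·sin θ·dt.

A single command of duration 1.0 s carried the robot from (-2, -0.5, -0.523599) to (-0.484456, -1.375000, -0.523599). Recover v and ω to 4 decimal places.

v = 1.7500, ω = 0.0000

Δθ = -0.523599 − -0.523599 = 0.000000
ω = Δθ/dt = 0.000000/1.0 = 0.0000
ω = 0 → v = (Δx·cos θ + Δy·sin θ)/dt = 1.7500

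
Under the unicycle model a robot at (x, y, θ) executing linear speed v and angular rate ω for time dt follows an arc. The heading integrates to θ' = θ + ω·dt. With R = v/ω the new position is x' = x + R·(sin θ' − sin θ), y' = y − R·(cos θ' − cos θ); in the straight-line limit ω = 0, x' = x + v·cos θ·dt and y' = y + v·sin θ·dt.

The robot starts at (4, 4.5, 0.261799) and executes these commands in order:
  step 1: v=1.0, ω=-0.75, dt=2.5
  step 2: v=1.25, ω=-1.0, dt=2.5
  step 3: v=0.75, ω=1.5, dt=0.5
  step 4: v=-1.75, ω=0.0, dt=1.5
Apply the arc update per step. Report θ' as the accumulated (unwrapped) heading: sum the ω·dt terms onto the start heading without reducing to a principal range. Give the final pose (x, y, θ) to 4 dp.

step 1: θ'=-1.6132 (R=-1.3333) → pose (5.6772, 3.1556, -1.6132)
step 2: θ'=-4.1132 (R=-1.2500) → pose (3.3961, 2.5036, -4.1132)
step 3: θ'=-3.3632 (R=0.5000) → pose (3.0931, 2.7094, -3.3632)
step 4: θ'=-3.3632 (straight) → pose (5.6539, 2.1324, -3.3632)

(5.6539, 2.1324, -3.3632)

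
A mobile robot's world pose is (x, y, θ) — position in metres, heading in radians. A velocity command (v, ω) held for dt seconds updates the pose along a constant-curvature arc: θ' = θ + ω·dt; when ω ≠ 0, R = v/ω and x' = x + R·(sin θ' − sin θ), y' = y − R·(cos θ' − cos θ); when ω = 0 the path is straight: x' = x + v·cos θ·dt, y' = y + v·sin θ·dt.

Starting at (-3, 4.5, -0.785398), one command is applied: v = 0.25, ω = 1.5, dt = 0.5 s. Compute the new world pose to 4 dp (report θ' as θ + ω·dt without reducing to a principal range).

θ' = -0.7854 + 1.5·0.5 = -0.0354
R = v/ω = 0.25/1.5 = 0.1667
x' = -3 + 0.1667·(sin -0.0354 − sin -0.7854) = -2.8880
y' = 4.5 − 0.1667·(cos -0.0354 − cos -0.7854) = 4.4513

(-2.8880, 4.4513, -0.0354)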